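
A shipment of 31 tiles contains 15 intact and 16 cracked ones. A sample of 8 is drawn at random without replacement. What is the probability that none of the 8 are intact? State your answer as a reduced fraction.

22/13485

There are C(31,8) = 7888725 possible selections.
Selections with no intact (all cracked): C(16,8) = 12870.
Probability = 12870/7888725 = 22/13485.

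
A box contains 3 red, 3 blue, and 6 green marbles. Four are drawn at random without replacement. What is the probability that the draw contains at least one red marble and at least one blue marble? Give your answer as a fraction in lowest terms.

There are C(12,4) = 495 possible draws.
By inclusion-exclusion on the complements, draws missing all red or all blue: C(9,4) + C(9,4) − C(6,4) = 126 + 126 − 15 = 237.
So draws with at least one of each: 495 − 237 = 258, probability 258/495 = 86/165.

86/165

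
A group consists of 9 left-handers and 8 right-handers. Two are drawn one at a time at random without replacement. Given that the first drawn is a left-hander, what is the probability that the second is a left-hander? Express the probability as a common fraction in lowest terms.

After removing one left-hander, 16 remain: 8 left-handers and 8 right-handers.
So the probability the next is a left-hander is 8/16 = 1/2.

1/2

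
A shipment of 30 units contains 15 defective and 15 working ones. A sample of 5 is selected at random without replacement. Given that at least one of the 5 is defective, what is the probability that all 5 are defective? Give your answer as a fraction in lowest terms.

Work in counts. Selections with at least one defective: C(30,5) − C(15,5) = 142506 − 3003 = 139503.
Of those, selections where all 5 are defective: C(15,5) = 3003.
Conditional probability = 3003/139503 = 11/511.

11/511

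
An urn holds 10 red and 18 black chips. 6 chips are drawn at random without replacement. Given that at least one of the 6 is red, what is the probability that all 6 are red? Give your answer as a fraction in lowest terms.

5/8528

Work in counts. Selections with at least one red: C(28,6) − C(18,6) = 376740 − 18564 = 358176.
Of those, selections where all 6 are red: C(10,6) = 210.
Conditional probability = 210/358176 = 5/8528.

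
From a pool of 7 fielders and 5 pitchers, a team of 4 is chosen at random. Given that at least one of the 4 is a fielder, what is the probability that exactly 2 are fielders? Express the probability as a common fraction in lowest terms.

3/7

Work in counts. Selections with at least one fielder: C(12,4) − C(5,4) = 495 − 5 = 490.
Of those, selections where exactly 2 are fielders: C(7,2)·C(5,2) = 21·10 = 210.
Conditional probability = 210/490 = 3/7.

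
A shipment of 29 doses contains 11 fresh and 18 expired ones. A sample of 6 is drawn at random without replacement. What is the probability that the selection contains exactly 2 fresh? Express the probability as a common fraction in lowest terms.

935/2639

The sample space is all 6-subsets of the 29: C(29,6) = 475020.
Selections with exactly 2 fresh: choose 2 of the 11 fresh and 4 of the 18 expired, C(11,2)·C(18,4) = 55·3060 = 168300.
Probability = 168300/475020 = 935/2639.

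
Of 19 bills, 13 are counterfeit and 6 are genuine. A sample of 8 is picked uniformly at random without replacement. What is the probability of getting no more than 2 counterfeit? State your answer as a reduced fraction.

1/969

There are C(19,8) = 75582 ways to choose the 8.
Favorable selections (no more than 2 counterfeit): C(13,2)·C(6,6) = 78.
Probability = 78/75582 = 1/969.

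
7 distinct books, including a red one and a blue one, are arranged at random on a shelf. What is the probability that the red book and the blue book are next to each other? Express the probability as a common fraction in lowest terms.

There are 7! = 5040 arrangements.
Treat the red book and the blue book as a block: 6! arrangements of the blocks × 2 orders within the block = 2·720 = 1440.
Probability = 1440/5040 = 2/7.

2/7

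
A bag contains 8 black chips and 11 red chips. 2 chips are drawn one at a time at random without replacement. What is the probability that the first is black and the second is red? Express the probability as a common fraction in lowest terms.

Multiply the conditional probabilities at each draw: 8/19 · 11/18 = 88/342 = 44/171.

44/171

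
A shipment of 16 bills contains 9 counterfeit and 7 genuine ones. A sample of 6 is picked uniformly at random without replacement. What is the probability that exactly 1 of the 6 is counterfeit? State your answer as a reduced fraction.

27/1144

Total number of selections: C(16,6) = 8008.
Selections with exactly 1 counterfeit: choose 1 of the 9 counterfeit and 5 of the 7 genuine, C(9,1)·C(7,5) = 9·21 = 189.
Probability = 189/8008 = 27/1144.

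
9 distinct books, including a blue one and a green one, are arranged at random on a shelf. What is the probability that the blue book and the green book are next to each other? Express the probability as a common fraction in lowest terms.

There are 9! = 362880 arrangements.
Treat the blue book and the green book as a block: 8! arrangements of the blocks × 2 orders within the block = 2·40320 = 80640.
Probability = 80640/362880 = 2/9.

2/9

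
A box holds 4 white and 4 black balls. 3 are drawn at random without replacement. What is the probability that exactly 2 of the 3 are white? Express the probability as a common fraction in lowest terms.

There are C(8,3) = 56 ways to choose 3 from 8.
Selections with exactly 2 white: choose 2 of the 4 white and 1 of the 4 black, C(4,2)·C(4,1) = 6·4 = 24.
Probability = 24/56 = 3/7.

3/7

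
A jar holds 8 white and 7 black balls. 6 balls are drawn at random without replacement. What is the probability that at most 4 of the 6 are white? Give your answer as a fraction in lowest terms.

Total selections: C(15,6) = 5005.
Count the complement (more than 4 white): C(8,5)·C(7,1) + C(8,6)·C(7,0) = 392 + 28 = 420.
Probability = 1 − 420/5005 = 4585/5005 = 131/143.

131/143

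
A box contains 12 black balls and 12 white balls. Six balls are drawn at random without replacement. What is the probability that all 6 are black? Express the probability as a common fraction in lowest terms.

There are C(24,6) = 134596 possible selections.
Selections with all black: C(12,6) = 924.
Probability = 924/134596 = 3/437.

3/437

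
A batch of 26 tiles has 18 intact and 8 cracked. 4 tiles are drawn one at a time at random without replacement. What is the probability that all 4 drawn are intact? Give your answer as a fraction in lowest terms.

Multiply the conditional probabilities at each draw: 18/26 · 17/25 · 16/24 · 15/23 = 73440/358800 = 306/1495.

306/1495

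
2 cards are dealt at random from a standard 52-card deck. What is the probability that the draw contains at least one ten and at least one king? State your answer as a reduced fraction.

8/663

There are C(52,2) = 1326 possible draws.
By inclusion-exclusion on the complements, draws missing all tens or all kings: C(48,2) + C(48,2) − C(44,2) = 1128 + 1128 − 946 = 1310.
So draws with at least one of each: 1326 − 1310 = 16, probability 16/1326 = 8/663.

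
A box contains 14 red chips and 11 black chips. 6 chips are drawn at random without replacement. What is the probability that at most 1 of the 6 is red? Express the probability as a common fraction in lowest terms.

There are C(25,6) = 177100 ways to choose the 6.
Favorable selections (at most 1 red): C(14,0)·C(11,6) + C(14,1)·C(11,5) = 462 + 6468 = 6930.
Probability = 6930/177100 = 9/230.

9/230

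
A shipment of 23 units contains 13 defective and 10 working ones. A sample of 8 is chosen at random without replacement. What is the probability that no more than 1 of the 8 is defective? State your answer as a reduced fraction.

There are C(23,8) = 490314 ways to choose the 8.
Favorable selections (no more than 1 defective): C(13,0)·C(10,8) + C(13,1)·C(10,7) = 45 + 1560 = 1605.
Probability = 1605/490314 = 535/163438.

535/163438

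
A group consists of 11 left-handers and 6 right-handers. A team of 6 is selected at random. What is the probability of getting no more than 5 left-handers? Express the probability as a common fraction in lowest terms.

There are C(17,6) = 12376 ways to choose the 6.
The complement is exactly 6 left-handers: C(11,6)·C(6,0) = 462.
Probability = 1 − 462/12376 = 11914/12376 = 851/884.

851/884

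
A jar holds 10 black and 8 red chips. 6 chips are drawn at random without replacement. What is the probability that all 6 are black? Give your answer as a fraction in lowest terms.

5/442

There are C(18,6) = 18564 possible selections.
Selections with all black: C(10,6) = 210.
Probability = 210/18564 = 5/442.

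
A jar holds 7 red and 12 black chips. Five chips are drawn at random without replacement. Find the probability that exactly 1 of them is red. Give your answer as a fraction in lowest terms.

385/1292

The sample space is all 5-subsets of the 19: C(19,5) = 11628.
Selections with exactly 1 red: choose 1 of the 7 red and 4 of the 12 black, C(7,1)·C(12,4) = 7·495 = 3465.
Probability = 3465/11628 = 385/1292.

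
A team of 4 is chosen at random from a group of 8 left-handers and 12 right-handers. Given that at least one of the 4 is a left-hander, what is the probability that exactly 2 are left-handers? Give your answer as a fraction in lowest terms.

Work in counts. Selections with at least one left-hander: C(20,4) − C(12,4) = 4845 − 495 = 4350.
Of those, selections where exactly 2 are left-handers: C(8,2)·C(12,2) = 28·66 = 1848.
Conditional probability = 1848/4350 = 308/725.

308/725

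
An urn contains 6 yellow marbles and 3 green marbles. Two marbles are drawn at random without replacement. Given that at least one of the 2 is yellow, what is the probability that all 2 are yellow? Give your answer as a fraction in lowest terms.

Work in counts. Selections with at least one yellow: C(9,2) − C(3,2) = 36 − 3 = 33.
Of those, selections where all 2 are yellow: C(6,2) = 15.
Conditional probability = 15/33 = 5/11.

5/11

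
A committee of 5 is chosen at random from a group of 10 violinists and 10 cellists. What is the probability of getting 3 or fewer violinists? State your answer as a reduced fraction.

274/323

Total selections: C(20,5) = 15504.
Count the complement (more than 3 violinists): C(10,4)·C(10,1) + C(10,5)·C(10,0) = 2100 + 252 = 2352.
Probability = 1 − 2352/15504 = 13152/15504 = 274/323.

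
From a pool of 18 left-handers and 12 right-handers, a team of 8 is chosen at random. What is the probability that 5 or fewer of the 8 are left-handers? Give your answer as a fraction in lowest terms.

7183/10005

Total selections: C(30,8) = 5852925.
Count the complement (more than 5 left-handers): C(18,6)·C(12,2) + C(18,7)·C(12,1) + C(18,8)·C(12,0) = 1225224 + 381888 + 43758 = 1650870.
Probability = 1 − 1650870/5852925 = 4202055/5852925 = 7183/10005.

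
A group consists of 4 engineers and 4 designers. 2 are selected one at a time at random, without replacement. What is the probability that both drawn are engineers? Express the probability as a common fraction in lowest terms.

Multiply the conditional probabilities at each draw: 4/8 · 3/7 = 12/56 = 3/14.

3/14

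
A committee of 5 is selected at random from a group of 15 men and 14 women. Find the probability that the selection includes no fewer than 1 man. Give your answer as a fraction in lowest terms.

1283/1305

There are C(29,5) = 118755 ways to choose the 5.
Favorable selections (no fewer than 1 man): C(15,1)·C(14,4) + C(15,2)·C(14,3) + C(15,3)·C(14,2) + C(15,4)·C(14,1) + C(15,5)·C(14,0) = 15015 + 38220 + 41405 + 19110 + 3003 = 116753.
Probability = 116753/118755 = 1283/1305.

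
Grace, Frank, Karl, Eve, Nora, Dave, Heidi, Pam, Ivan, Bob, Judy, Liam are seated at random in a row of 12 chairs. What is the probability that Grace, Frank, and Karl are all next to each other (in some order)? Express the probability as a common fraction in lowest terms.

1/22

There are 12! = 479001600 arrangements.
Treat the three as one block: 10! placements × 3! orders within the block = 3628800·6 = 21772800.
Probability = 21772800/479001600 = 1/22.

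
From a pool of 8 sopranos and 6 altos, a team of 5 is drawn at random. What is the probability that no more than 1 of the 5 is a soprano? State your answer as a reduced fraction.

Total selections: C(14,5) = 2002.
Favorable selections (no more than 1 soprano): C(8,0)·C(6,5) + C(8,1)·C(6,4) = 6 + 120 = 126.
Probability = 126/2002 = 9/143.

9/143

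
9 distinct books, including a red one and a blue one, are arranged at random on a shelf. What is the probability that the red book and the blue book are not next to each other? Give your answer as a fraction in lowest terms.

7/9

There are 9! = 362880 arrangements.
Arrangements with the red book and the blue book adjacent: 2·8! = 80640.
So not adjacent: 362880 − 80640 = 282240, probability 282240/362880 = 7/9.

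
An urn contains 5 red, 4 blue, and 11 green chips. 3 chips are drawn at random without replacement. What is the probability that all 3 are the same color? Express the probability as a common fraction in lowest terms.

179/1140

There are C(20,3) = 1140 ways to draw 3 chips.
All same color: C(5,3) + C(4,3) + C(11,3) = 10 + 4 + 165 = 179.
Probability = 179/1140.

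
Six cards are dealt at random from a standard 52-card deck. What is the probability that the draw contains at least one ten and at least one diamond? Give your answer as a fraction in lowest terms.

6772177/20358520

There are C(52,6) = 20358520 possible draws.
By inclusion-exclusion on the complements, draws missing all tens or all diamonds: C(48,6) + C(39,6) − C(36,6) = 12271512 + 3262623 − 1947792 = 13586343.
So draws with at least one of each: 20358520 − 13586343 = 6772177, probability 6772177/20358520.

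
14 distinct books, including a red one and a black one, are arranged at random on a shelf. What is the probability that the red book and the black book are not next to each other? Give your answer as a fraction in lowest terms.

6/7

There are 14! = 87178291200 arrangements.
Arrangements with the red book and the black book adjacent: 2·13! = 12454041600.
So not adjacent: 87178291200 − 12454041600 = 74724249600, probability 74724249600/87178291200 = 6/7.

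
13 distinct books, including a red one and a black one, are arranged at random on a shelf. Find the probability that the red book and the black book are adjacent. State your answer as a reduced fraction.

There are 13! = 6227020800 arrangements.
Treat the red book and the black book as a block: 12! arrangements of the blocks × 2 orders within the block = 2·479001600 = 958003200.
Probability = 958003200/6227020800 = 2/13.

2/13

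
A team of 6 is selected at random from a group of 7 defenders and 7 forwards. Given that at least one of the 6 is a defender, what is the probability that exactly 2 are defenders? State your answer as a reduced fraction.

Work in counts. Selections with at least one defender: C(14,6) − C(7,6) = 3003 − 7 = 2996.
Of those, selections where exactly 2 are defenders: C(7,2)·C(7,4) = 21·35 = 735.
Conditional probability = 735/2996 = 105/428.

105/428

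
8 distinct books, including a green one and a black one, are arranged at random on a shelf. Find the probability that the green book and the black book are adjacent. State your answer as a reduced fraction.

There are 8! = 40320 arrangements.
Treat the green book and the black book as a block: 7! arrangements of the blocks × 2 orders within the block = 2·5040 = 10080.
Probability = 10080/40320 = 1/4.

1/4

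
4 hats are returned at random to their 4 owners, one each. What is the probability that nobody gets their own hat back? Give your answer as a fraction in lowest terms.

There are 4! = 24 assignments.
By inclusion-exclusion, assignments with no fixed points: C(4,0)·4! − C(4,1)·3! + C(4,2)·2! − C(4,3)·1! + C(4,4)·0! = 9.
Probability = 9/24 = 3/8.

3/8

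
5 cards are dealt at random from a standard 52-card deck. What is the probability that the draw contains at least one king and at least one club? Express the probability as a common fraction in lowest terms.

229297/866320

There are C(52,5) = 2598960 possible draws.
By inclusion-exclusion on the complements, draws missing all kings or all clubs: C(48,5) + C(39,5) − C(36,5) = 1712304 + 575757 − 376992 = 1911069.
So draws with at least one of each: 2598960 − 1911069 = 687891, probability 687891/2598960 = 229297/866320.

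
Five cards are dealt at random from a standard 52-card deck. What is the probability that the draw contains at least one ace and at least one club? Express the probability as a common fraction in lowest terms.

There are C(52,5) = 2598960 possible draws.
By inclusion-exclusion on the complements, draws missing all aces or all clubs: C(48,5) + C(39,5) − C(36,5) = 1712304 + 575757 − 376992 = 1911069.
So draws with at least one of each: 2598960 − 1911069 = 687891, probability 687891/2598960 = 229297/866320.

229297/866320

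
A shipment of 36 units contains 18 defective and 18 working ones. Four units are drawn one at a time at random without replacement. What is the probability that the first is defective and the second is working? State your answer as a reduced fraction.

9/35

Multiply the conditional probabilities at each draw: 18/36 · 18/35 = 324/1260 = 9/35.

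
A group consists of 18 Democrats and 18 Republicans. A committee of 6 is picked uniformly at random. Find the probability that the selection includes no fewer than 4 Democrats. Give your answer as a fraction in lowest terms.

1571/4774

Total selections: C(36,6) = 1947792.
Favorable selections (no fewer than 4 Democrats): C(18,4)·C(18,2) + C(18,5)·C(18,1) + C(18,6)·C(18,0) = 468180 + 154224 + 18564 = 640968.
Probability = 640968/1947792 = 1571/4774.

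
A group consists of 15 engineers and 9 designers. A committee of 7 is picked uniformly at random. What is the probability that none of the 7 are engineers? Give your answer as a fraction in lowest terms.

1/9614

There are C(24,7) = 346104 possible selections.
Selections with no engineers (all designers): C(9,7) = 36.
Probability = 36/346104 = 1/9614.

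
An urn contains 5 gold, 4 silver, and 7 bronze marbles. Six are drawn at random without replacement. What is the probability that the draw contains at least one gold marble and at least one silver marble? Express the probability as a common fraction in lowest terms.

There are C(16,6) = 8008 possible draws.
By inclusion-exclusion on the complements, draws missing all gold or all silver: C(11,6) + C(12,6) − C(7,6) = 462 + 924 − 7 = 1379.
So draws with at least one of each: 8008 − 1379 = 6629, probability 6629/8008 = 947/1144.

947/1144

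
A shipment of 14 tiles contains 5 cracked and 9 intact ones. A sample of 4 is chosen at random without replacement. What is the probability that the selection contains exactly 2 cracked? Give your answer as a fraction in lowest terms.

There are C(14,4) = 1001 ways to choose 4 from 14.
Selections with exactly 2 cracked: choose 2 of the 5 cracked and 2 of the 9 intact, C(5,2)·C(9,2) = 10·36 = 360.
Probability = 360/1001.

360/1001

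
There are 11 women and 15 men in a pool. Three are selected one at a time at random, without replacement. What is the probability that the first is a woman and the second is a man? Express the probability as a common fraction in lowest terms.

Multiply the conditional probabilities at each draw: 11/26 · 15/25 = 165/650 = 33/130.

33/130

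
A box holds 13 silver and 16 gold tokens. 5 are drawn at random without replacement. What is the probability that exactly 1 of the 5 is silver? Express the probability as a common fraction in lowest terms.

52/261

There are C(29,5) = 118755 ways to choose 5 from 29.
Selections with exactly 1 silver: choose 1 of the 13 silver and 4 of the 16 gold, C(13,1)·C(16,4) = 13·1820 = 23660.
Probability = 23660/118755 = 52/261.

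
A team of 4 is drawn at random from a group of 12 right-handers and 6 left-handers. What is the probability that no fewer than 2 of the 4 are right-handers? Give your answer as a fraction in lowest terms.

Total selections: C(18,4) = 3060.
Count the complement (fewer than 2 right-handers): C(12,0)·C(6,4) + C(12,1)·C(6,3) = 15 + 240 = 255.
Probability = 1 − 255/3060 = 2805/3060 = 11/12.

11/12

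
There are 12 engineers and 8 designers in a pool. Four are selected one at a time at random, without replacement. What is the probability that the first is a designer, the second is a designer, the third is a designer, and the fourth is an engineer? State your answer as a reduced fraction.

56/1615

Multiply the conditional probabilities at each draw: 8/20 · 7/19 · 6/18 · 12/17 = 4032/116280 = 56/1615.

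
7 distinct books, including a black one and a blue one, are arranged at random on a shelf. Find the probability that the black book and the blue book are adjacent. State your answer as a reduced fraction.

2/7

There are 7! = 5040 arrangements.
Treat the black book and the blue book as a block: 6! arrangements of the blocks × 2 orders within the block = 2·720 = 1440.
Probability = 1440/5040 = 2/7.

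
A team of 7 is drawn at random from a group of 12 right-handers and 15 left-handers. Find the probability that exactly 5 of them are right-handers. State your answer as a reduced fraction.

Total number of selections: C(27,7) = 888030.
Selections with exactly 5 right-handers: choose 5 of the 12 right-handers and 2 of the 15 left-handers, C(12,5)·C(15,2) = 792·105 = 83160.
Probability = 83160/888030 = 28/299.

28/299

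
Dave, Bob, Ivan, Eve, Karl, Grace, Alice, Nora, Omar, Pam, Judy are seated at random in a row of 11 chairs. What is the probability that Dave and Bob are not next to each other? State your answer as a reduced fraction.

9/11

There are 11! = 39916800 arrangements.
Arrangements with Dave and Bob adjacent: 2·10! = 7257600.
So not adjacent: 39916800 − 7257600 = 32659200, probability 32659200/39916800 = 9/11.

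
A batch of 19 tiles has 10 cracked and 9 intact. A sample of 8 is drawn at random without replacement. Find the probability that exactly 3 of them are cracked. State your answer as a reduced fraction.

Total number of selections: C(19,8) = 75582.
Selections with exactly 3 cracked: choose 3 of the 10 cracked and 5 of the 9 intact, C(10,3)·C(9,5) = 120·126 = 15120.
Probability = 15120/75582 = 840/4199.

840/4199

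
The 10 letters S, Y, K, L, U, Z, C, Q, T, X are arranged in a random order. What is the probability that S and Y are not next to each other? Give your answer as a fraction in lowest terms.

4/5

There are 10! = 3628800 arrangements.
Arrangements with S and Y adjacent: 2·9! = 725760.
So not adjacent: 3628800 − 725760 = 2903040, probability 2903040/3628800 = 4/5.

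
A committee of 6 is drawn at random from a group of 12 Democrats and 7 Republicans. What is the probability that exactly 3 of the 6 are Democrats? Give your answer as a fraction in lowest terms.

There are C(19,6) = 27132 ways to choose 6 from 19.
Selections with exactly 3 Democrats: choose 3 of the 12 Democrats and 3 of the 7 Republicans, C(12,3)·C(7,3) = 220·35 = 7700.
Probability = 7700/27132 = 275/969.

275/969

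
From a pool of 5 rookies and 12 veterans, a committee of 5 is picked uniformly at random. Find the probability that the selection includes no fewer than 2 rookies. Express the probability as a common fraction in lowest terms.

Total selections: C(17,5) = 6188.
Count the complement (fewer than 2 rookies): C(5,0)·C(12,5) + C(5,1)·C(12,4) = 792 + 2475 = 3267.
Probability = 1 − 3267/6188 = 2921/6188.

2921/6188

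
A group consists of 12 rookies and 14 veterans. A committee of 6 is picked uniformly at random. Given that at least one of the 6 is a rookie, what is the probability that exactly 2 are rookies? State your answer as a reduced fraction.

66/227

Work in counts. Selections with at least one rookie: C(26,6) − C(14,6) = 230230 − 3003 = 227227.
Of those, selections where exactly 2 are rookies: C(12,2)·C(14,4) = 66·1001 = 66066.
Conditional probability = 66066/227227 = 66/227.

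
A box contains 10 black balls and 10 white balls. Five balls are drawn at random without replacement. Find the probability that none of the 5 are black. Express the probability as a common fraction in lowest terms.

21/1292

There are C(20,5) = 15504 possible selections.
Selections with no black (all white): C(10,5) = 252.
Probability = 252/15504 = 21/1292.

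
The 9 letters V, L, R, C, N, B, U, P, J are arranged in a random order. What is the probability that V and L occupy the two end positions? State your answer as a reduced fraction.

There are 9! = 362880 arrangements.
Place V and L at the ends in 2 ways, arrange the remaining 7 in 7! = 5040 ways: 2·5040 = 10080.
Probability = 10080/362880 = 1/36.

1/36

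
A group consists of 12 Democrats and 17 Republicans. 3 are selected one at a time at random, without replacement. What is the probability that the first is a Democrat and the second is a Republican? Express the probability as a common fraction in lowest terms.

51/203

Multiply the conditional probabilities at each draw: 12/29 · 17/28 = 204/812 = 51/203.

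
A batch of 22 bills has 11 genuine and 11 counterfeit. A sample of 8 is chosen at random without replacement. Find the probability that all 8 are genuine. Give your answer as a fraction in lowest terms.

1/1938

There are C(22,8) = 319770 possible selections.
Selections with all genuine: C(11,8) = 165.
Probability = 165/319770 = 1/1938.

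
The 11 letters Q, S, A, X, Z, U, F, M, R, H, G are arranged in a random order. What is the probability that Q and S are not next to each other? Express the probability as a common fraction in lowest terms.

There are 11! = 39916800 arrangements.
Arrangements with Q and S adjacent: 2·10! = 7257600.
So not adjacent: 39916800 − 7257600 = 32659200, probability 32659200/39916800 = 9/11.

9/11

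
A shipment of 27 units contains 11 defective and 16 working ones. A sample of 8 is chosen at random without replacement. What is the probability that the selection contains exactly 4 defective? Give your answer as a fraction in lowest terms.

There are C(27,8) = 2220075 ways to choose 8 from 27.
Selections with exactly 4 defective: choose 4 of the 11 defective and 4 of the 16 working, C(11,4)·C(16,4) = 330·1820 = 600600.
Probability = 600600/2220075 = 56/207.

56/207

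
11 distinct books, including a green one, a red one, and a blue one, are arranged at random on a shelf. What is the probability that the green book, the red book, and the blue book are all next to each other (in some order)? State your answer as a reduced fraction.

3/55

There are 11! = 39916800 arrangements.
Treat the three as one block: 9! placements × 3! orders within the block = 362880·6 = 2177280.
Probability = 2177280/39916800 = 3/55.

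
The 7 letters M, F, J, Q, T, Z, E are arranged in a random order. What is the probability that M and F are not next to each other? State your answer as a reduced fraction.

5/7

There are 7! = 5040 arrangements.
Arrangements with M and F adjacent: 2·6! = 1440.
So not adjacent: 5040 − 1440 = 3600, probability 3600/5040 = 5/7.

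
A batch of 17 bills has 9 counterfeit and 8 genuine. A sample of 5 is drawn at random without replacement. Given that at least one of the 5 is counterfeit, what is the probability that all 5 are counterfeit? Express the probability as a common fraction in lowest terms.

3/146

Work in counts. Selections with at least one counterfeit: C(17,5) − C(8,5) = 6188 − 56 = 6132.
Of those, selections where all 5 are counterfeit: C(9,5) = 126.
Conditional probability = 126/6132 = 3/146.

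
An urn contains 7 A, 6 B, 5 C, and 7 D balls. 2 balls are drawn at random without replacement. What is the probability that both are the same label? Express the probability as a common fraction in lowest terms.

67/300

There are C(25,2) = 300 ways to draw 2 balls.
All same label: C(7,2) + C(6,2) + C(5,2) + C(7,2) = 21 + 15 + 10 + 21 = 67.
Probability = 67/300.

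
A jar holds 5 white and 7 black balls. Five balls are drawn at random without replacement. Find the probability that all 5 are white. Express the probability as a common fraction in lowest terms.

1/792

There are C(12,5) = 792 possible selections.
Selections with all white: C(5,5) = 1.
Probability = 1/792.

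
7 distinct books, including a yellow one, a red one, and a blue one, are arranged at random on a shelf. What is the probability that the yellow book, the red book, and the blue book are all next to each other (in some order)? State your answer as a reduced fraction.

1/7

There are 7! = 5040 arrangements.
Treat the three as one block: 5! placements × 3! orders within the block = 120·6 = 720.
Probability = 720/5040 = 1/7.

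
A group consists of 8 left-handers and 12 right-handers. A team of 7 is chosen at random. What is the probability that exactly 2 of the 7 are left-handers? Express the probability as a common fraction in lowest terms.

462/1615

There are C(20,7) = 77520 ways to choose 7 from 20.
Selections with exactly 2 left-handers: choose 2 of the 8 left-handers and 5 of the 12 right-handers, C(8,2)·C(12,5) = 28·792 = 22176.
Probability = 22176/77520 = 462/1615.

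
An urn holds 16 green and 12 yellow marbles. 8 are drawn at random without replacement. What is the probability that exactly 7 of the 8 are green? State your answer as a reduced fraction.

64/1449

Total number of selections: C(28,8) = 3108105.
Selections with exactly 7 green: choose 7 of the 16 green and 1 of the 12 yellow, C(16,7)·C(12,1) = 11440·12 = 137280.
Probability = 137280/3108105 = 64/1449.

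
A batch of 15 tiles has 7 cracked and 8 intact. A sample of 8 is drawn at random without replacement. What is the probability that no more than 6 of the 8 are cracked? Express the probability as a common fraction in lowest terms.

Total selections: C(15,8) = 6435.
Favorable selections (no more than 6 cracked): C(7,0)·C(8,8) + C(7,1)·C(8,7) + C(7,2)·C(8,6) + C(7,3)·C(8,5) + C(7,4)·C(8,4) + C(7,5)·C(8,3) + C(7,6)·C(8,2) = 1 + 56 + 588 + 1960 + 2450 + 1176 + 196 = 6427.
Probability = 6427/6435.

6427/6435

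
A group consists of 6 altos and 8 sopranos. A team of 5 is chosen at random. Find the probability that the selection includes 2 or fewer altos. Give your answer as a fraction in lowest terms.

Total selections: C(14,5) = 2002.
Favorable selections (2 or fewer altos): C(6,0)·C(8,5) + C(6,1)·C(8,4) + C(6,2)·C(8,3) = 56 + 420 + 840 = 1316.
Probability = 1316/2002 = 94/143.

94/143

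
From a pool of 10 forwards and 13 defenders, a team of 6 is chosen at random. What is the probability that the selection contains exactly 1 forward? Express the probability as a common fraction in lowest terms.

390/3059

Total number of selections: C(23,6) = 100947.
Selections with exactly 1 forward: choose 1 of the 10 forwards and 5 of the 13 defenders, C(10,1)·C(13,5) = 10·1287 = 12870.
Probability = 12870/100947 = 390/3059.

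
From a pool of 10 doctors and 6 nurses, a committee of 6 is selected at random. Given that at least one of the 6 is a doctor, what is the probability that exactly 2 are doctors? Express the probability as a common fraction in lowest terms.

Work in counts. Selections with at least one doctor: C(16,6) − C(6,6) = 8008 − 1 = 8007.
Of those, selections where exactly 2 are doctors: C(10,2)·C(6,4) = 45·15 = 675.
Conditional probability = 675/8007 = 225/2669.

225/2669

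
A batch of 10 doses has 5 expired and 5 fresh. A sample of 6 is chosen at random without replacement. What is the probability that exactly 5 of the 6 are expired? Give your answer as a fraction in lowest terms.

1/42

The sample space is all 6-subsets of the 10: C(10,6) = 210.
Selections with exactly 5 expired: choose 5 of the 5 expired and 1 of the 5 fresh, C(5,5)·C(5,1) = 1·5 = 5.
Probability = 5/210 = 1/42.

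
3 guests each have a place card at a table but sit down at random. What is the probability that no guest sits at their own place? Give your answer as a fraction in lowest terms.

There are 3! = 6 seatings.
By inclusion-exclusion, seatings with no fixed points: C(3,0)·3! − C(3,1)·2! + C(3,2)·1! − C(3,3)·0! = 2.
Probability = 2/6 = 1/3.

1/3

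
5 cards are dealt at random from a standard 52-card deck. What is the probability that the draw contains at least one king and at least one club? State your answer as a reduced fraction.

229297/866320

There are C(52,5) = 2598960 possible draws.
By inclusion-exclusion on the complements, draws missing all kings or all clubs: C(48,5) + C(39,5) − C(36,5) = 1712304 + 575757 − 376992 = 1911069.
So draws with at least one of each: 2598960 − 1911069 = 687891, probability 687891/2598960 = 229297/866320.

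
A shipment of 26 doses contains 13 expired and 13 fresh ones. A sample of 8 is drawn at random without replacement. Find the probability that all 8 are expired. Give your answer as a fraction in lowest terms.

9/10925

There are C(26,8) = 1562275 possible selections.
Selections with all expired: C(13,8) = 1287.
Probability = 1287/1562275 = 9/10925.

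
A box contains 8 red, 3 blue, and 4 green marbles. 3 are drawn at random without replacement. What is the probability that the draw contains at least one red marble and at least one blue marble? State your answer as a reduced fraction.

204/455

There are C(15,3) = 455 possible draws.
By inclusion-exclusion on the complements, draws missing all red or all blue: C(7,3) + C(12,3) − C(4,3) = 35 + 220 − 4 = 251.
So draws with at least one of each: 455 − 251 = 204, probability 204/455.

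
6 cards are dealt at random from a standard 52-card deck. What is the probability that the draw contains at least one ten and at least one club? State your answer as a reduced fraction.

6772177/20358520

There are C(52,6) = 20358520 possible draws.
By inclusion-exclusion on the complements, draws missing all tens or all clubs: C(48,6) + C(39,6) − C(36,6) = 12271512 + 3262623 − 1947792 = 13586343.
So draws with at least one of each: 20358520 − 13586343 = 6772177, probability 6772177/20358520.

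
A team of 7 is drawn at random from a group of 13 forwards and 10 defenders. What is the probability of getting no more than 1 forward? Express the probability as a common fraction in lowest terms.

Total selections: C(23,7) = 245157.
Favorable selections (no more than 1 forward): C(13,0)·C(10,7) + C(13,1)·C(10,6) = 120 + 2730 = 2850.
Probability = 2850/245157 = 50/4301.

50/4301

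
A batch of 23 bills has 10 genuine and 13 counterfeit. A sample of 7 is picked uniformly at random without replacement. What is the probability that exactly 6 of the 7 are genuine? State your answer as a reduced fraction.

Total number of selections: C(23,7) = 245157.
Selections with exactly 6 genuine: choose 6 of the 10 genuine and 1 of the 13 counterfeit, C(10,6)·C(13,1) = 210·13 = 2730.
Probability = 2730/245157 = 910/81719.

910/81719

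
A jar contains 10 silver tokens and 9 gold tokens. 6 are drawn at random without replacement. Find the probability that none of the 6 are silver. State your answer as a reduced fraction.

There are C(19,6) = 27132 possible selections.
Selections with no silver (all gold): C(9,6) = 84.
Probability = 84/27132 = 1/323.

1/323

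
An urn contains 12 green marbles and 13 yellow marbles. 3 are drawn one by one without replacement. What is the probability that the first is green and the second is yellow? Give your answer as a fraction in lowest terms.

13/50

Multiply the conditional probabilities at each draw: 12/25 · 13/24 = 156/600 = 13/50.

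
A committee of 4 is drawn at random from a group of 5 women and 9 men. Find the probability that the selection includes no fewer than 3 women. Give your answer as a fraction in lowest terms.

95/1001

Total selections: C(14,4) = 1001.
Favorable selections (no fewer than 3 women): C(5,3)·C(9,1) + C(5,4)·C(9,0) = 90 + 5 = 95.
Probability = 95/1001.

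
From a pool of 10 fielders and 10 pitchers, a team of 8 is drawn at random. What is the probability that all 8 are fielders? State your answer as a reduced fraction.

There are C(20,8) = 125970 possible selections.
Selections with all fielders: C(10,8) = 45.
Probability = 45/125970 = 3/8398.

3/8398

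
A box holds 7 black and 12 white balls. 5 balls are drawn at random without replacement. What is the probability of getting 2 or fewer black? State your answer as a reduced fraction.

2959/3876

There are C(19,5) = 11628 ways to choose the 5.
Favorable selections (2 or fewer black): C(7,0)·C(12,5) + C(7,1)·C(12,4) + C(7,2)·C(12,3) = 792 + 3465 + 4620 = 8877.
Probability = 8877/11628 = 2959/3876.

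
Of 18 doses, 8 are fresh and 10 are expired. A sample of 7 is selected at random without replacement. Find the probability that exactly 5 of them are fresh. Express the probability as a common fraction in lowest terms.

35/442

Total number of selections: C(18,7) = 31824.
Selections with exactly 5 fresh: choose 5 of the 8 fresh and 2 of the 10 expired, C(8,5)·C(10,2) = 56·45 = 2520.
Probability = 2520/31824 = 35/442.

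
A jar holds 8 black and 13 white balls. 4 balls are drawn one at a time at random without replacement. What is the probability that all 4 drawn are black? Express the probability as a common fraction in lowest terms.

2/171

Multiply the conditional probabilities at each draw: 8/21 · 7/20 · 6/19 · 5/18 = 1680/143640 = 2/171.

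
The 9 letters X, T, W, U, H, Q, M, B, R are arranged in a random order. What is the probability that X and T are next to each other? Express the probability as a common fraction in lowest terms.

2/9

There are 9! = 362880 arrangements.
Treat X and T as a block: 8! arrangements of the blocks × 2 orders within the block = 2·40320 = 80640.
Probability = 80640/362880 = 2/9.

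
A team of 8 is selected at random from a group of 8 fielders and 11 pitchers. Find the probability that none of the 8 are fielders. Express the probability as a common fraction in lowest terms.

55/25194

There are C(19,8) = 75582 possible selections.
Selections with no fielders (all pitchers): C(11,8) = 165.
Probability = 165/75582 = 55/25194.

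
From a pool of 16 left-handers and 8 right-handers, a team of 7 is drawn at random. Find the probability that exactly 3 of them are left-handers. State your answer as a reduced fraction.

The sample space is all 7-subsets of the 24: C(24,7) = 346104.
Selections with exactly 3 left-handers: choose 3 of the 16 left-handers and 4 of the 8 right-handers, C(16,3)·C(8,4) = 560·70 = 39200.
Probability = 39200/346104 = 4900/43263.

4900/43263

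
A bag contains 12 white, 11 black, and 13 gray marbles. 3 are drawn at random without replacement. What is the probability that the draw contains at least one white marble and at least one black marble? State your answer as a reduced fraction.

517/1190

There are C(36,3) = 7140 possible draws.
By inclusion-exclusion on the complements, draws missing all white or all black: C(24,3) + C(25,3) − C(13,3) = 2024 + 2300 − 286 = 4038.
So draws with at least one of each: 7140 − 4038 = 3102, probability 3102/7140 = 517/1190.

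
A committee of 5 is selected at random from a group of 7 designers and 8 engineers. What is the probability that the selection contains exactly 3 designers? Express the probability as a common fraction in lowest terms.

140/429

The sample space is all 5-subsets of the 15: C(15,5) = 3003.
Selections with exactly 3 designers: choose 3 of the 7 designers and 2 of the 8 engineers, C(7,3)·C(8,2) = 35·28 = 980.
Probability = 980/3003 = 140/429.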